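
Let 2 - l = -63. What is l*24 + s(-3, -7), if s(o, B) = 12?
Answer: 1572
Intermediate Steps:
l = 65 (l = 2 - 1*(-63) = 2 + 63 = 65)
l*24 + s(-3, -7) = 65*24 + 12 = 1560 + 12 = 1572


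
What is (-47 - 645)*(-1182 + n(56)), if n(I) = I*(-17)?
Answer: 1476728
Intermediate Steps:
n(I) = -17*I
(-47 - 645)*(-1182 + n(56)) = (-47 - 645)*(-1182 - 17*56) = -692*(-1182 - 952) = -692*(-2134) = 1476728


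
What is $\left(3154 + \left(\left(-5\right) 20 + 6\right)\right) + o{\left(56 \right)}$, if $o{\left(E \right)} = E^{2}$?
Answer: $6196$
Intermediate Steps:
$\left(3154 + \left(\left(-5\right) 20 + 6\right)\right) + o{\left(56 \right)} = \left(3154 + \left(\left(-5\right) 20 + 6\right)\right) + 56^{2} = \left(3154 + \left(-100 + 6\right)\right) + 3136 = \left(3154 - 94\right) + 3136 = 3060 + 3136 = 6196$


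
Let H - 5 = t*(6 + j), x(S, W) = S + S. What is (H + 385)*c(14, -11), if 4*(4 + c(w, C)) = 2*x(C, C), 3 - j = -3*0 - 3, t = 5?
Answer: -6750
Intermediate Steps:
x(S, W) = 2*S
j = 6 (j = 3 - (-3*0 - 3) = 3 - (0 - 3) = 3 - 1*(-3) = 3 + 3 = 6)
c(w, C) = -4 + C (c(w, C) = -4 + (2*(2*C))/4 = -4 + (4*C)/4 = -4 + C)
H = 65 (H = 5 + 5*(6 + 6) = 5 + 5*12 = 5 + 60 = 65)
(H + 385)*c(14, -11) = (65 + 385)*(-4 - 11) = 450*(-15) = -6750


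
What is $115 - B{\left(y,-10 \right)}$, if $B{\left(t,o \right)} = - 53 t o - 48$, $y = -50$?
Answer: $26663$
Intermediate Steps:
$B{\left(t,o \right)} = -48 - 53 o t$ ($B{\left(t,o \right)} = - 53 o t - 48 = -48 - 53 o t$)
$115 - B{\left(y,-10 \right)} = 115 - \left(-48 - \left(-530\right) \left(-50\right)\right) = 115 - \left(-48 - 26500\right) = 115 - -26548 = 115 + 26548 = 26663$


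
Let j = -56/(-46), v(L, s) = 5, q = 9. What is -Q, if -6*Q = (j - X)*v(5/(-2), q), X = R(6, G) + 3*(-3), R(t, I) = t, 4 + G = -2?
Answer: 485/138 ≈ 3.5145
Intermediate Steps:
G = -6 (G = -4 - 2 = -6)
X = -3 (X = 6 + 3*(-3) = 6 - 9 = -3)
j = 28/23 (j = -56*(-1/46) = 28/23 ≈ 1.2174)
Q = -485/138 (Q = -(28/23 - 1*(-3))*5/6 = -(28/23 + 3)*5/6 = -97*5/138 = -⅙*485/23 = -485/138 ≈ -3.5145)
-Q = -1*(-485/138) = 485/138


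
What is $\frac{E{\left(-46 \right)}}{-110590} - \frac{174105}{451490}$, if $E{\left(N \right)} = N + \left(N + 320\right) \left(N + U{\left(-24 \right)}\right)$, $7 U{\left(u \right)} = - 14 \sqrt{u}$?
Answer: $- \frac{270858469}{998605582} + \frac{548 i \sqrt{6}}{55295} \approx -0.27124 + 0.024276 i$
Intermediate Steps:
$U{\left(u \right)} = - 2 \sqrt{u}$ ($U{\left(u \right)} = \frac{\left(-14\right) \sqrt{u}}{7} = - 2 \sqrt{u}$)
$E{\left(N \right)} = N + \left(320 + N\right) \left(N - 4 i \sqrt{6}\right)$ ($E{\left(N \right)} = N + \left(N + 320\right) \left(N - 2 \sqrt{-24}\right) = N + \left(320 + N\right) \left(N - 2 \cdot 2 i \sqrt{6}\right) = N + \left(320 + N\right) \left(N - 4 i \sqrt{6}\right)$)
$\frac{E{\left(-46 \right)}}{-110590} - \frac{174105}{451490} = \frac{\left(-46\right)^{2} + 321 \left(-46\right) - 1280 i \sqrt{6} - 4 i \left(-46\right) \sqrt{6}}{-110590} - \frac{174105}{451490} = \left(2116 - 14766 - 1280 i \sqrt{6} + 184 i \sqrt{6}\right) \left(- \frac{1}{110590}\right) - \frac{34821}{90298} = \left(-12650 - 1096 i \sqrt{6}\right) \left(- \frac{1}{110590}\right) - \frac{34821}{90298} = \left(\frac{1265}{11059} + \frac{548 i \sqrt{6}}{55295}\right) - \frac{34821}{90298} = - \frac{270858469}{998605582} + \frac{548 i \sqrt{6}}{55295}$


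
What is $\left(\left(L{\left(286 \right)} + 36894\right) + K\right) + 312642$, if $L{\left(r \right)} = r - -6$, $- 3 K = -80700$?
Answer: $376728$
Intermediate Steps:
$K = 26900$ ($K = \left(- \frac{1}{3}\right) \left(-80700\right) = 26900$)
$L{\left(r \right)} = 6 + r$ ($L{\left(r \right)} = r + 6 = 6 + r$)
$\left(\left(L{\left(286 \right)} + 36894\right) + K\right) + 312642 = \left(\left(\left(6 + 286\right) + 36894\right) + 26900\right) + 312642 = \left(\left(292 + 36894\right) + 26900\right) + 312642 = \left(37186 + 26900\right) + 312642 = 64086 + 312642 = 376728$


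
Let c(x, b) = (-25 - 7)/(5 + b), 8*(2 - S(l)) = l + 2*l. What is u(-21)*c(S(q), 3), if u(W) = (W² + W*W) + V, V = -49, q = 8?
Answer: -3332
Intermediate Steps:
S(l) = 2 - 3*l/8 (S(l) = 2 - (l + 2*l)/8 = 2 - 3*l/8)
c(x, b) = -32/(5 + b)
u(W) = -49 + 2*W² (u(W) = (W² + W*W) - 49 = (W² + W²) - 49 = 2*W² - 49 = -49 + 2*W²)
u(-21)*c(S(q), 3) = (-49 + 2*(-21)²)*(-32/(5 + 3)) = (-49 + 2*441)*(-32/8) = (-49 + 882)*(-32*⅛) = 833*(-4) = -3332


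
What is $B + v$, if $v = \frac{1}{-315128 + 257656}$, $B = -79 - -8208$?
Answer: $\frac{467189887}{57472} \approx 8129.0$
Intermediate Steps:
$B = 8129$ ($B = -79 + 8208 = 8129$)
$v = - \frac{1}{57472}$ ($v = \frac{1}{-57472} = - \frac{1}{57472} \approx -1.74 \cdot 10^{-5}$)
$B + v = 8129 - \frac{1}{57472} = \frac{467189887}{57472}$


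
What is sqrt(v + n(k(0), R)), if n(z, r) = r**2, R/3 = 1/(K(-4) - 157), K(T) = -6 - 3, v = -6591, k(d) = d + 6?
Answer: 7*I*sqrt(3706563)/166 ≈ 81.185*I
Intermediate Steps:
k(d) = 6 + d
K(T) = -9
R = -3/166 (R = 3/(-9 - 157) = 3/(-166) = 3*(-1/166) = -3/166 ≈ -0.018072)
sqrt(v + n(k(0), R)) = sqrt(-6591 + (-3/166)**2) = sqrt(-6591 + 9/27556) = sqrt(-181621587/27556) = 7*I*sqrt(3706563)/166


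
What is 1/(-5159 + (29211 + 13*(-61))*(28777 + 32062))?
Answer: 1/1728917543 ≈ 5.7840e-10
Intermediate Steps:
1/(-5159 + (29211 + 13*(-61))*(28777 + 32062)) = 1/(-5159 + (29211 - 793)*60839) = 1/(-5159 + 28418*60839) = 1/(-5159 + 1728922702) = 1/1728917543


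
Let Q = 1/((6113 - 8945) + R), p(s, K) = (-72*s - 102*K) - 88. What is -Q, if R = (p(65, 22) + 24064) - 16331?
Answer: 1/2111 ≈ 0.00047371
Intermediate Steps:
p(s, K) = -88 - 102*K - 72*s (p(s, K) = (-102*K - 72*s) - 88 = -88 - 102*K - 72*s)
R = 721 (R = ((-88 - 102*22 - 72*65) + 24064) - 16331 = ((-88 - 2244 - 4680) + 24064) - 16331 = (-7012 + 24064) - 16331 = 17052 - 16331 = 721)
Q = -1/2111 (Q = 1/((6113 - 8945) + 721) = 1/(-2832 + 721) = 1/(-2111) = -1/2111 ≈ -0.00047371)
-Q = -1*(-1/2111) = 1/2111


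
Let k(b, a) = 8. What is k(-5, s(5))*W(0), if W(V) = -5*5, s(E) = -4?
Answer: -200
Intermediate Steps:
W(V) = -25
k(-5, s(5))*W(0) = 8*(-25) = -200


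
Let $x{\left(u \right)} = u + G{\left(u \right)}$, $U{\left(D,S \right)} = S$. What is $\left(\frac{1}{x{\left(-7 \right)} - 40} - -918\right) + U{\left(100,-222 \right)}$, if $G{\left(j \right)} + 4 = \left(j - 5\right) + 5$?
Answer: $\frac{40367}{58} \approx 695.98$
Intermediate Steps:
$G{\left(j \right)} = -4 + j$ ($G{\left(j \right)} = -4 + \left(\left(j - 5\right) + 5\right) = -4 + \left(\left(-5 + j\right) + 5\right) = -4 + j$)
$x{\left(u \right)} = -4 + 2 u$ ($x{\left(u \right)} = u + \left(-4 + u\right) = -4 + 2 u$)
$\left(\frac{1}{x{\left(-7 \right)} - 40} - -918\right) + U{\left(100,-222 \right)} = \left(\frac{1}{\left(-4 + 2 \left(-7\right)\right) - 40} - -918\right) - 222 = \left(\frac{1}{\left(-4 - 14\right) - 40} + 918\right) - 222 = \left(\frac{1}{-18 - 40} + 918\right) - 222 = \left(\frac{1}{-58} + 918\right) - 222 = \left(- \frac{1}{58} + 918\right) - 222 = \frac{53243}{58} - 222 = \frac{40367}{58}$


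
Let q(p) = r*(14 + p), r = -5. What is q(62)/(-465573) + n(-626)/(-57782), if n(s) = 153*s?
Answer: 22306803977/13450869543 ≈ 1.6584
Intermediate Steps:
q(p) = -70 - 5*p (q(p) = -5*(14 + p) = -70 - 5*p)
q(62)/(-465573) + n(-626)/(-57782) = (-70 - 5*62)/(-465573) + (153*(-626))/(-57782) = (-70 - 310)*(-1/465573) - 95778*(-1/57782) = -380*(-1/465573) + 47889/28891 = 380/465573 + 47889/28891 = 22306803977/13450869543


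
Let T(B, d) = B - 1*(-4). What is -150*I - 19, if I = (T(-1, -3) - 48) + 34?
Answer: 1631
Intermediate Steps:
T(B, d) = 4 + B (T(B, d) = B + 4 = 4 + B)
I = -11 (I = ((4 - 1) - 48) + 34 = (3 - 48) + 34 = -45 + 34 = -11)
-150*I - 19 = -150*(-11) - 19 = 1650 - 19 = 1631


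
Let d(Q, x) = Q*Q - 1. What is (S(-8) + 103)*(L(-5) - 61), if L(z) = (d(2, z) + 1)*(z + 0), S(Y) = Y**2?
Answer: -13527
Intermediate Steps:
d(Q, x) = -1 + Q**2 (d(Q, x) = Q**2 - 1 = -1 + Q**2)
L(z) = 4*z (L(z) = ((-1 + 2**2) + 1)*(z + 0) = ((-1 + 4) + 1)*z = (3 + 1)*z = 4*z)
(S(-8) + 103)*(L(-5) - 61) = ((-8)**2 + 103)*(4*(-5) - 61) = (64 + 103)*(-20 - 61) = 167*(-81) = -13527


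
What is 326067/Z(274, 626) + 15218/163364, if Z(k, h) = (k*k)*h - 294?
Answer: 96059030858/959707997081 ≈ 0.10009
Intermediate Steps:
Z(k, h) = -294 + h*k² (Z(k, h) = k²*h - 294 = h*k² - 294 = -294 + h*k²)
326067/Z(274, 626) + 15218/163364 = 326067/(-294 + 626*274²) + 15218/163364 = 326067/(-294 + 626*75076) + 15218*(1/163364) = 326067/(-294 + 46997576) + 7609/81682 = 326067/46997282 + 7609/81682 = 96059030858/959707997081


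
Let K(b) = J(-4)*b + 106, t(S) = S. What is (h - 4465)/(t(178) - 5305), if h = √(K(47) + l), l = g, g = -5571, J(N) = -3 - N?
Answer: 4465/5127 - I*√602/1709 ≈ 0.87088 - 0.014357*I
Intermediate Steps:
K(b) = 106 + b (K(b) = (-3 - 1*(-4))*b + 106 = (-3 + 4)*b + 106 = 1*b + 106 = b + 106 = 106 + b)
l = -5571
h = 3*I*√602 (h = √((106 + 47) - 5571) = √(153 - 5571) = √(-5418) = 3*I*√602 ≈ 73.607*I)
(h - 4465)/(t(178) - 5305) = (3*I*√602 - 4465)/(178 - 5305) = (-4465 + 3*I*√602)/(-5127) = (-4465 + 3*I*√602)*(-1/5127) = 4465/5127 - I*√602/1709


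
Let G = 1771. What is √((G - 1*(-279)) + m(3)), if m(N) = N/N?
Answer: √2051 ≈ 45.288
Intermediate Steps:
m(N) = 1
√((G - 1*(-279)) + m(3)) = √((1771 - 1*(-279)) + 1) = √((1771 + 279) + 1) = √(2050 + 1) = √2051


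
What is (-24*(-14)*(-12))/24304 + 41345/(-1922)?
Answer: -291647/13454 ≈ -21.677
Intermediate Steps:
(-24*(-14)*(-12))/24304 + 41345/(-1922) = (336*(-12))*(1/24304) + 41345*(-1/1922) = -4032*1/24304 - 41345/1922 = -36/217 - 41345/1922 = -291647/13454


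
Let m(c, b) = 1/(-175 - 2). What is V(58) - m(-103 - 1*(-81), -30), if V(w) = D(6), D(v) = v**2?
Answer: 6373/177 ≈ 36.006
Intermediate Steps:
V(w) = 36 (V(w) = 6**2 = 36)
m(c, b) = -1/177 (m(c, b) = 1/(-177) = -1/177)
V(58) - m(-103 - 1*(-81), -30) = 36 - 1*(-1/177) = 36 + 1/177 = 6373/177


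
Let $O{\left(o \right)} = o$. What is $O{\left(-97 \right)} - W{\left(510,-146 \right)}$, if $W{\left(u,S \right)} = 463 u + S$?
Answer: $-236081$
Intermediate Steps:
$W{\left(u,S \right)} = S + 463 u$
$O{\left(-97 \right)} - W{\left(510,-146 \right)} = -97 - \left(-146 + 463 \cdot 510\right) = -97 - \left(-146 + 236130\right) = -97 - 235984 = -236081$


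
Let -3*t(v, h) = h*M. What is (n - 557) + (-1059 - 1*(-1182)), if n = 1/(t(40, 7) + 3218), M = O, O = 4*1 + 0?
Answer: -4177681/9626 ≈ -434.00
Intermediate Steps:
O = 4 (O = 4 + 0 = 4)
M = 4
t(v, h) = -4*h/3 (t(v, h) = -h*4/3 = -4*h/3)
n = 3/9626 (n = 1/(-4/3*7 + 3218) = 1/(-28/3 + 3218) = 1/(9626/3) = 3/9626 ≈ 0.00031166)
(n - 557) + (-1059 - 1*(-1182)) = (3/9626 - 557) + (-1059 - 1*(-1182)) = -5361679/9626 + (-1059 + 1182) = -5361679/9626 + 123 = -4177681/9626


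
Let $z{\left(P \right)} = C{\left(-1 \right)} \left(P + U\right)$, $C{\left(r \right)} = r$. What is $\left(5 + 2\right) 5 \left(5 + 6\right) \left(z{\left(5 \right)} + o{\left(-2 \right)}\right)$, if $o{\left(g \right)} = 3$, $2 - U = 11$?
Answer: $2695$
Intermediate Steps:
$U = -9$ ($U = 2 - 11 = -9$)
$z{\left(P \right)} = 9 - P$ ($z{\left(P \right)} = - (P - 9) = - (-9 + P) = 9 - P$)
$\left(5 + 2\right) 5 \left(5 + 6\right) \left(z{\left(5 \right)} + o{\left(-2 \right)}\right) = \left(5 + 2\right) 5 \left(5 + 6\right) \left(\left(9 - 5\right) + 3\right) = 7 \cdot 5 \cdot 11 \left(\left(9 - 5\right) + 3\right) = 7 \cdot 55 \left(4 + 3\right) = 385 \cdot 7 = 2695$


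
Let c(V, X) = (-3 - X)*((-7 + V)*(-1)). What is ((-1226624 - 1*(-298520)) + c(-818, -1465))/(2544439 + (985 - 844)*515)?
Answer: 139023/1308527 ≈ 0.10624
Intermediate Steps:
c(V, X) = (-3 - X)*(7 - V)
((-1226624 - 1*(-298520)) + c(-818, -1465))/(2544439 + (985 - 844)*515) = ((-1226624 - 1*(-298520)) + (-21 - 7*(-1465) + 3*(-818) - 818*(-1465)))/(2544439 + (985 - 844)*515) = ((-1226624 + 298520) + (-21 + 10255 - 2454 + 1198370))/(2544439 + 141*515) = (-928104 + 1206150)/(2544439 + 72615) = 278046/2617054 = 278046*(1/2617054) = 139023/1308527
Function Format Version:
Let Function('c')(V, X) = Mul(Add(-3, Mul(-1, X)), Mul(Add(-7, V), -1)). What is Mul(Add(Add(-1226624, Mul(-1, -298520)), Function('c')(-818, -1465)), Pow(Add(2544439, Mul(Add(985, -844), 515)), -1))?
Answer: Rational(139023, 1308527) ≈ 0.10624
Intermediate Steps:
Function('c')(V, X) = Mul(Add(-3, Mul(-1, X)), Add(7, Mul(-1, V)))
Mul(Add(Add(-1226624, Mul(-1, -298520)), Function('c')(-818, -1465)), Pow(Add(2544439, Mul(Add(985, -844), 515)), -1)) = Mul(Add(Add(-1226624, Mul(-1, -298520)), Add(-21, Mul(-7, -1465), Mul(3, -818), Mul(-818, -1465))), Pow(Add(2544439, Mul(Add(985, -844), 515)), -1)) = Mul(Add(Add(-1226624, 298520), Add(-21, 10255, -2454, 1198370)), Pow(Add(2544439, Mul(141, 515)), -1)) = Mul(Add(-928104, 1206150), Pow(Add(2544439, 72615), -1)) = Mul(278046, Pow(2617054, -1)) = Mul(278046, Rational(1, 2617054)) = Rational(139023, 1308527)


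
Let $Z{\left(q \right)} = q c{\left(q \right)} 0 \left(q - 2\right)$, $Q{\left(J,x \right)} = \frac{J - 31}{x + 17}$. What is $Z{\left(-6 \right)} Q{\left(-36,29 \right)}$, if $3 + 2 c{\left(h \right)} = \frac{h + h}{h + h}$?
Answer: $0$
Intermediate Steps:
$Q{\left(J,x \right)} = \frac{-31 + J}{17 + x}$
$c{\left(h \right)} = -1$ ($c{\left(h \right)} = - \frac{3}{2} + \frac{\left(h + h\right) \frac{1}{h + h}}{2} = - \frac{3}{2} + \frac{2 h \frac{1}{2 h}}{2} = - \frac{3}{2} + \frac{1}{2} \cdot 1 = - \frac{3}{2} + \frac{1}{2} = -1$)
$Z{\left(q \right)} = 0$ ($Z{\left(q \right)} = q \left(-1\right) 0 \left(q - 2\right) = - q 0 \left(-2 + q\right) = - q 0 = 0$)
$Z{\left(-6 \right)} Q{\left(-36,29 \right)} = 0 \frac{-31 - 36}{17 + 29} = 0 \cdot \frac{1}{46} \left(-67\right) = 0 \left(- \frac{67}{46}\right) = 0$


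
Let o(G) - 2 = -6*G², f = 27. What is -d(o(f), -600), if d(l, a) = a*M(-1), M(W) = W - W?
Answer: 0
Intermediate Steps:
M(W) = 0
o(G) = 2 - 6*G²
d(l, a) = 0 (d(l, a) = a*0 = 0)
-d(o(f), -600) = -1*0 = 0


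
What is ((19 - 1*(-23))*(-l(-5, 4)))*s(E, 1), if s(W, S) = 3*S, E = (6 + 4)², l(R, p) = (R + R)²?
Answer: -12600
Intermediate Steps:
l(R, p) = 4*R² (l(R, p) = (2*R)² = 4*R²)
E = 100 (E = 10² = 100)
((19 - 1*(-23))*(-l(-5, 4)))*s(E, 1) = ((19 - 1*(-23))*(-4*(-5)²))*(3*1) = ((19 + 23)*(-4*25))*3 = (42*(-1*100))*3 = (42*(-100))*3 = -4200*3 = -12600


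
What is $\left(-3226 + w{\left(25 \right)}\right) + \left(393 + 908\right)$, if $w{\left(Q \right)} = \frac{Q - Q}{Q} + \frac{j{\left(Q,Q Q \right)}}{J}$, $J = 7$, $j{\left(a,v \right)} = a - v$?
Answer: $- \frac{14075}{7} \approx -2010.7$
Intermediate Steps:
$w{\left(Q \right)} = - \frac{Q^{2}}{7} + \frac{Q}{7}$ ($w{\left(Q \right)} = \frac{Q - Q}{Q} + \frac{Q - Q Q}{7} = \frac{0}{Q} + \left(Q - Q^{2}\right) \frac{1}{7} = 0 - \left(- \frac{Q}{7} + \frac{Q^{2}}{7}\right) = - \frac{Q^{2}}{7} + \frac{Q}{7}$)
$\left(-3226 + w{\left(25 \right)}\right) + \left(393 + 908\right) = \left(-3226 + \frac{1}{7} \cdot 25 \left(1 - 25\right)\right) + \left(393 + 908\right) = \left(-3226 + \frac{1}{7} \cdot 25 \left(1 - 25\right)\right) + 1301 = \left(-3226 + \frac{1}{7} \cdot 25 \left(-24\right)\right) + 1301 = \left(-3226 - \frac{600}{7}\right) + 1301 = - \frac{23182}{7} + 1301 = - \frac{14075}{7}$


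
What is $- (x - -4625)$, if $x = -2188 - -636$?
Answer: $-3073$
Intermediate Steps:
$x = -1552$ ($x = -2188 + 636 = -1552$)
$- (x - -4625) = - (-1552 - -4625) = - (-1552 + 4625) = \left(-1\right) 3073 = -3073$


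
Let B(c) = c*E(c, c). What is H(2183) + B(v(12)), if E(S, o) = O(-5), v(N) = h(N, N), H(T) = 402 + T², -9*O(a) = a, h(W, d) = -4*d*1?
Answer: 14297593/3 ≈ 4.7659e+6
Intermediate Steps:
h(W, d) = -4*d
O(a) = -a/9
v(N) = -4*N
E(S, o) = 5/9 (E(S, o) = -⅑*(-5) = 5/9)
B(c) = 5*c/9 (B(c) = c*(5/9) = 5*c/9)
H(2183) + B(v(12)) = (402 + 2183²) + 5*(-4*12)/9 = (402 + 4765489) + (5/9)*(-48) = 4765891 - 80/3 = 14297593/3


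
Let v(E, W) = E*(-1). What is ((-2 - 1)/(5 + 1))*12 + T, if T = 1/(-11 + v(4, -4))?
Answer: -91/15 ≈ -6.0667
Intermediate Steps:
v(E, W) = -E
T = -1/15 (T = 1/(-11 - 1*4) = 1/(-11 - 4) = 1/(-15) = -1/15 ≈ -0.066667)
((-2 - 1)/(5 + 1))*12 + T = ((-2 - 1)/(5 + 1))*12 - 1/15 = -3/6*12 - 1/15 = -3*⅙*12 - 1/15 = -½*12 - 1/15 = -6 - 1/15 = -91/15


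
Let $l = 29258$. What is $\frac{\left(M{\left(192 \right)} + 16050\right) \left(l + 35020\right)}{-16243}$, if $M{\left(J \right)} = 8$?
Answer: $- \frac{27896652}{439} \approx -63546.0$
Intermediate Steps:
$\frac{\left(M{\left(192 \right)} + 16050\right) \left(l + 35020\right)}{-16243} = \frac{\left(8 + 16050\right) \left(29258 + 35020\right)}{-16243} = 16058 \cdot 64278 \left(- \frac{1}{16243}\right) = 1032176124 \left(- \frac{1}{16243}\right) = - \frac{27896652}{439}$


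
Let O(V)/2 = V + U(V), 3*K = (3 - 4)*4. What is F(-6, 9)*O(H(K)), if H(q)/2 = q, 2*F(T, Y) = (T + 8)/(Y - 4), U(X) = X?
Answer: -32/15 ≈ -2.1333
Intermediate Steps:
K = -4/3 (K = ((3 - 4)*4)/3 = (-1*4)/3 = (1/3)*(-4) = -4/3 ≈ -1.3333)
F(T, Y) = (8 + T)/(2*(-4 + Y)) (F(T, Y) = ((T + 8)/(Y - 4))/2 = ((8 + T)/(-4 + Y))/2 = (8 + T)/(2*(-4 + Y)))
H(q) = 2*q
O(V) = 4*V (O(V) = 2*(V + V) = 2*(2*V) = 4*V)
F(-6, 9)*O(H(K)) = ((8 - 6)/(2*(-4 + 9)))*(4*(2*(-4/3))) = ((1/2)*2/5)*(4*(-8/3)) = ((1/2)*(1/5)*2)*(-32/3) = (1/5)*(-32/3) = -32/15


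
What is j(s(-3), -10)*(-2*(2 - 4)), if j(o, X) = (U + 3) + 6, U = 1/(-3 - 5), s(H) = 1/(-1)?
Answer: 71/2 ≈ 35.500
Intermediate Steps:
s(H) = -1
U = -⅛ (U = 1/(-8) = -⅛ ≈ -0.12500)
j(o, X) = 71/8 (j(o, X) = (-⅛ + 3) + 6 = 23/8 + 6 = 71/8)
j(s(-3), -10)*(-2*(2 - 4)) = 71*(-2*(2 - 4))/8 = 71*(-2*(-2))/8 = (71/8)*4 = 71/2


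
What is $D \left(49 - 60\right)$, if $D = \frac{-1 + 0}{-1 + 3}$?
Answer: $\frac{11}{2} \approx 5.5$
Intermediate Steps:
$D = - \frac{1}{2} \approx -0.5$
$D \left(49 - 60\right) = - \frac{49 - 60}{2} = \left(- \frac{1}{2}\right) \left(-11\right) = \frac{11}{2}$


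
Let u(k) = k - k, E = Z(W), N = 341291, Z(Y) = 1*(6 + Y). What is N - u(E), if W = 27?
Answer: 341291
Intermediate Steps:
Z(Y) = 6 + Y
E = 33 (E = 6 + 27 = 33)
u(k) = 0
N - u(E) = 341291 - 1*0 = 341291 + 0 = 341291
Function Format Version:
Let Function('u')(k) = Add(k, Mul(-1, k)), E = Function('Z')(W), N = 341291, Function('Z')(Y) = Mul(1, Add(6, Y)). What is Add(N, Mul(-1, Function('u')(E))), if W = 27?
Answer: 341291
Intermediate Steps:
Function('Z')(Y) = Add(6, Y)
E = 33 (E = Add(6, 27) = 33)
Function('u')(k) = 0
Add(N, Mul(-1, Function('u')(E))) = Add(341291, Mul(-1, 0)) = Add(341291, 0) = 341291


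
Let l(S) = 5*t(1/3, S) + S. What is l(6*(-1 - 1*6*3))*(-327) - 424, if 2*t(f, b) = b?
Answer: 130049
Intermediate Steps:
t(f, b) = b/2
l(S) = 7*S/2 (l(S) = 5*(S/2) + S = 5*S/2 + S = 7*S/2)
l(6*(-1 - 1*6*3))*(-327) - 424 = (7*(6*(-1 - 1*6*3))/2)*(-327) - 424 = (7*(6*(-1 - 6*3))/2)*(-327) - 424 = (7*(6*(-1 - 18))/2)*(-327) - 424 = (7*(6*(-19))/2)*(-327) - 424 = ((7/2)*(-114))*(-327) - 424 = -399*(-327) - 424 = 130473 - 424 = 130049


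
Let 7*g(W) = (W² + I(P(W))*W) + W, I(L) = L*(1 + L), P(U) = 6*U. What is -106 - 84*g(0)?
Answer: -106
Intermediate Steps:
g(W) = W/7 + W²/7 + 6*W²*(1 + 6*W)/7 (g(W) = ((W² + ((6*W)*(1 + 6*W))*W) + W)/7 = ((W² + (6*W*(1 + 6*W))*W) + W)/7 = ((W² + 6*W²*(1 + 6*W)) + W)/7 = (W + W² + 6*W²*(1 + 6*W))/7 = W/7 + W²/7 + 6*W²*(1 + 6*W)/7)
-106 - 84*g(0) = -106 - 12*0*(1 + 7*0 + 36*0²) = -106 - 12*0*(1 + 0 + 36*0) = -106 - 12*0*(1 + 0 + 0) = -106 - 12*0 = -106 - 84*0 = -106 + 0 = -106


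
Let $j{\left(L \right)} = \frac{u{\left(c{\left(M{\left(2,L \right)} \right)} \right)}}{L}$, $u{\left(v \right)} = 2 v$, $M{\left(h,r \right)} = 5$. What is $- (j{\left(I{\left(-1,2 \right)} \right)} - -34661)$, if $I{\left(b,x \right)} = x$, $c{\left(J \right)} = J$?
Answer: $-34666$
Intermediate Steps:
$j{\left(L \right)} = \frac{10}{L}$ ($j{\left(L \right)} = \frac{2 \cdot 5}{L} = \frac{10}{L}$)
$- (j{\left(I{\left(-1,2 \right)} \right)} - -34661) = - (\frac{10}{2} - -34661) = - (10 \cdot \frac{1}{2} + 34661) = - (5 + 34661) = \left(-1\right) 34666 = -34666$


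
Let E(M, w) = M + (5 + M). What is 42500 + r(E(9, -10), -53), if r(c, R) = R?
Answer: 42447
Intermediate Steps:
E(M, w) = 5 + 2*M
42500 + r(E(9, -10), -53) = 42500 - 53 = 42447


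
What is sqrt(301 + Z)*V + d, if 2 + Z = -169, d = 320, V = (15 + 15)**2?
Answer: 320 + 900*sqrt(130) ≈ 10582.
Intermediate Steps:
V = 900 (V = 30**2 = 900)
Z = -171 (Z = -2 - 169 = -171)
sqrt(301 + Z)*V + d = sqrt(301 - 171)*900 + 320 = sqrt(130)*900 + 320 = 900*sqrt(130) + 320 = 320 + 900*sqrt(130)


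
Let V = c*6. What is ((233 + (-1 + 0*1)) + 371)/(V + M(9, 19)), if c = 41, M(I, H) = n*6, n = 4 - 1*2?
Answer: 201/86 ≈ 2.3372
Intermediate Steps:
n = 2 (n = 4 - 2 = 2)
M(I, H) = 12 (M(I, H) = 2*6 = 12)
V = 246 (V = 41*6 = 246)
((233 + (-1 + 0*1)) + 371)/(V + M(9, 19)) = ((233 + (-1 + 0*1)) + 371)/(246 + 12) = ((233 + (-1 + 0)) + 371)/258 = ((233 - 1) + 371)*(1/258) = (232 + 371)*(1/258) = 603*(1/258) = 201/86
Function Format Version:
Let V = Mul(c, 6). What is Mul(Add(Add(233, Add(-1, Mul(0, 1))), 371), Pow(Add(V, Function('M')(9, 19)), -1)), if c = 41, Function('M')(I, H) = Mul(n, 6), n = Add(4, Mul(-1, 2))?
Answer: Rational(201, 86) ≈ 2.3372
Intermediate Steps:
n = 2 (n = Add(4, -2) = 2)
Function('M')(I, H) = 12 (Function('M')(I, H) = Mul(2, 6) = 12)
V = 246 (V = Mul(41, 6) = 246)
Mul(Add(Add(233, Add(-1, Mul(0, 1))), 371), Pow(Add(V, Function('M')(9, 19)), -1)) = Mul(Add(Add(233, Add(-1, Mul(0, 1))), 371), Pow(Add(246, 12), -1)) = Mul(Add(Add(233, Add(-1, 0)), 371), Pow(258, -1)) = Mul(Add(Add(233, -1), 371), Rational(1, 258)) = Mul(Add(232, 371), Rational(1, 258)) = Mul(603, Rational(1, 258)) = Rational(201, 86)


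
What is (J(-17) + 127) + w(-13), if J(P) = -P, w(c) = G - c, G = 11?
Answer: 168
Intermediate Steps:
w(c) = 11 - c
(J(-17) + 127) + w(-13) = (-1*(-17) + 127) + (11 - 1*(-13)) = (17 + 127) + (11 + 13) = 144 + 24 = 168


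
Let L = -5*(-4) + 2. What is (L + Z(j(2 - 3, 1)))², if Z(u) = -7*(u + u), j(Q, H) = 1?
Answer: 64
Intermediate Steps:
Z(u) = -14*u
L = 22 (L = 20 + 2 = 22)
(L + Z(j(2 - 3, 1)))² = (22 - 14*1)² = (22 - 14)² = 8² = 64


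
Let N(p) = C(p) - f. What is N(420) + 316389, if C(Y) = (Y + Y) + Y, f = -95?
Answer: 317744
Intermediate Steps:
C(Y) = 3*Y (C(Y) = 2*Y + Y = 3*Y)
N(p) = 95 + 3*p (N(p) = 3*p - 1*(-95) = 3*p + 95 = 95 + 3*p)
N(420) + 316389 = (95 + 3*420) + 316389 = (95 + 1260) + 316389 = 1355 + 316389 = 317744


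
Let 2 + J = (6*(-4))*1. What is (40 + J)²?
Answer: 196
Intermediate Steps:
J = -26 (J = -2 + (6*(-4))*1 = -2 - 24*1 = -2 - 24 = -26)
(40 + J)² = (40 - 26)² = 14² = 196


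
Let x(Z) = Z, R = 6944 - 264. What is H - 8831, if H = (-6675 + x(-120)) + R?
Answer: -8946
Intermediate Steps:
R = 6680
H = -115 (H = (-6675 - 120) + 6680 = -6795 + 6680 = -115)
H - 8831 = -115 - 8831 = -8946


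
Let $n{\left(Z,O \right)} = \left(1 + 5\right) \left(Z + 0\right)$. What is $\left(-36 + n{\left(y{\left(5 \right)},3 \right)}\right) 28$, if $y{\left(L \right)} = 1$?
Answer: $-840$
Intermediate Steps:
$n{\left(Z,O \right)} = 6 Z$
$\left(-36 + n{\left(y{\left(5 \right)},3 \right)}\right) 28 = \left(-36 + 6 \cdot 1\right) 28 = \left(-36 + 6\right) 28 = \left(-30\right) 28 = -840$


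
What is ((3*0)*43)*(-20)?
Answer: 0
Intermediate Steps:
((3*0)*43)*(-20) = (0*43)*(-20) = 0*(-20) = 0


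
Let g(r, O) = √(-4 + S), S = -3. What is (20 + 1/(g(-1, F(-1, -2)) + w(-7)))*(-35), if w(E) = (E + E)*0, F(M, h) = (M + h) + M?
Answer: -700 + 5*I*√7 ≈ -700.0 + 13.229*I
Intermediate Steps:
F(M, h) = h + 2*M
w(E) = 0 (w(E) = (2*E)*0 = 0)
g(r, O) = I*√7 (g(r, O) = √(-4 - 3) = √(-7) = I*√7)
(20 + 1/(g(-1, F(-1, -2)) + w(-7)))*(-35) = (20 + 1/(I*√7 + 0))*(-35) = (20 + 1/(I*√7))*(-35) = (20 - I*√7/7)*(-35) = -700 + 5*I*√7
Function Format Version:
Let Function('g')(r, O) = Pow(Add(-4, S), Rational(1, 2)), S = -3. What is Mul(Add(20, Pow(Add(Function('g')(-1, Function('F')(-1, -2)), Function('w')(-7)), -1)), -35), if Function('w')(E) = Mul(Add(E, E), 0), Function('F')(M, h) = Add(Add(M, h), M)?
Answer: Add(-700, Mul(5, I, Pow(7, Rational(1, 2)))) ≈ Add(-700.00, Mul(13.229, I))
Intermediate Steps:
Function('F')(M, h) = Add(h, Mul(2, M))
Function('w')(E) = 0 (Function('w')(E) = Mul(Mul(2, E), 0) = 0)
Function('g')(r, O) = Mul(I, Pow(7, Rational(1, 2))) (Function('g')(r, O) = Pow(Add(-4, -3), Rational(1, 2)) = Pow(-7, Rational(1, 2)) = Mul(I, Pow(7, Rational(1, 2))))
Mul(Add(20, Pow(Add(Function('g')(-1, Function('F')(-1, -2)), Function('w')(-7)), -1)), -35) = Mul(Add(20, Pow(Add(Mul(I, Pow(7, Rational(1, 2))), 0), -1)), -35) = Mul(Add(20, Pow(Mul(I, Pow(7, Rational(1, 2))), -1)), -35) = Mul(Add(20, Mul(Rational(-1, 7), I, Pow(7, Rational(1, 2)))), -35) = Add(-700, Mul(5, I, Pow(7, Rational(1, 2))))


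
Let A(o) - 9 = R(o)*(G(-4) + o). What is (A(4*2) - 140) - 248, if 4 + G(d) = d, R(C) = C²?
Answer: -379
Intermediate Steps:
G(d) = -4 + d
A(o) = 9 + o²*(-8 + o) (A(o) = 9 + o²*((-4 - 4) + o) = 9 + o²*(-8 + o))
(A(4*2) - 140) - 248 = ((9 + (4*2)³ - 8*(4*2)²) - 140) - 248 = ((9 + 8³ - 8*8²) - 140) - 248 = ((9 + 512 - 8*64) - 140) - 248 = ((9 + 512 - 512) - 140) - 248 = (9 - 140) - 248 = -131 - 248 = -379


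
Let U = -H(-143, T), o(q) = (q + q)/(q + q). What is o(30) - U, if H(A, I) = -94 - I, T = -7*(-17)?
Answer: -212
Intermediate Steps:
T = 119
o(q) = 1 (o(q) = (2*q)/((2*q)) = (2*q)*(1/(2*q)) = 1)
U = 213 (U = -(-94 - 1*119) = -(-94 - 119) = -1*(-213) = 213)
o(30) - U = 1 - 1*213 = 1 - 213 = -212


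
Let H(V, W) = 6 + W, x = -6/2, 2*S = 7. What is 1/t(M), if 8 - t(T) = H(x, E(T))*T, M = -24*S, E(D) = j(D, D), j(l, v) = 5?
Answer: 1/932 ≈ 0.0010730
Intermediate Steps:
E(D) = 5
S = 7/2 (S = (1/2)*7 = 7/2 ≈ 3.5000)
x = -3 (x = -6*1/2 = -3)
M = -84 (M = -24*7/2 = -84)
t(T) = 8 - 11*T (t(T) = 8 - (6 + 5)*T = 8 - 11*T)
1/t(M) = 1/(8 - 11*(-84)) = 1/(8 + 924) = 1/932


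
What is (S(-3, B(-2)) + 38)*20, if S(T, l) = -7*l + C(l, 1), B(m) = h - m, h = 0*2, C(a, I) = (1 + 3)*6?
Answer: 960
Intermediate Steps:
C(a, I) = 24 (C(a, I) = 4*6 = 24)
h = 0
B(m) = -m (B(m) = 0 - m = -m)
S(T, l) = 24 - 7*l (S(T, l) = -7*l + 24 = 24 - 7*l)
(S(-3, B(-2)) + 38)*20 = ((24 - (-7)*(-2)) + 38)*20 = ((24 - 7*2) + 38)*20 = ((24 - 14) + 38)*20 = (10 + 38)*20 = 48*20 = 960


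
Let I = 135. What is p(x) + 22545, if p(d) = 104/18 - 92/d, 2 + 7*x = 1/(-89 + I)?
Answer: 2676529/117 ≈ 22876.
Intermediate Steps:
x = -13/46 (x = -2/7 + 1/(7*(-89 + 135)) = -2/7 + (1/7)/46 = -2/7 + (1/7)*(1/46) = -2/7 + 1/322 = -13/46 ≈ -0.28261)
p(d) = 52/9 - 92/d (p(d) = 104*(1/18) - 92/d = 52/9 - 92/d)
p(x) + 22545 = (52/9 - 92/(-13/46)) + 22545 = (52/9 - 92*(-46/13)) + 22545 = (52/9 + 4232/13) + 22545 = 38764/117 + 22545 = 2676529/117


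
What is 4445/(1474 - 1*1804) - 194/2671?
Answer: -2387323/176286 ≈ -13.542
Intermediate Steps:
4445/(1474 - 1*1804) - 194/2671 = 4445/(1474 - 1804) - 194*1/2671 = 4445/(-330) - 194/2671 = 4445*(-1/330) - 194/2671 = -889/66 - 194/2671 = -2387323/176286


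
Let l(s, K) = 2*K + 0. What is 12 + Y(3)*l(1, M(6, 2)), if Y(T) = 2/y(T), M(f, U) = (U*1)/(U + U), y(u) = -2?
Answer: 11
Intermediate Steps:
M(f, U) = 1/2 (M(f, U) = U/((2*U)) = U*(1/(2*U)) = 1/2)
l(s, K) = 2*K
Y(T) = -1 (Y(T) = 2/(-2) = 2*(-1/2) = -1)
12 + Y(3)*l(1, M(6, 2)) = 12 - 2/2 = 12 - 1*1 = 12 - 1 = 11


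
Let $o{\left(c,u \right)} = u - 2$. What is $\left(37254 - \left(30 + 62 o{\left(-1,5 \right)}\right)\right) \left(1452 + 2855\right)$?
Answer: $159522666$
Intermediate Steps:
$o{\left(c,u \right)} = -2 + u$
$\left(37254 - \left(30 + 62 o{\left(-1,5 \right)}\right)\right) \left(1452 + 2855\right) = \left(37254 - \left(30 + 62 \left(-2 + 5\right)\right)\right) \left(1452 + 2855\right) = \left(37254 - 216\right) 4307 = 37038 \cdot 4307 = 159522666$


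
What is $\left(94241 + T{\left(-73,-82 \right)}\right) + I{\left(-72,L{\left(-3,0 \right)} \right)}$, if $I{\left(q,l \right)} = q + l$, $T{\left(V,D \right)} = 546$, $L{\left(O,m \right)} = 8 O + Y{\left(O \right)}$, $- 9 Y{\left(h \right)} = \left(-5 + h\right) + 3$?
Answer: $\frac{852224}{9} \approx 94692.0$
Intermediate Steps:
$Y{\left(h \right)} = \frac{2}{9} - \frac{h}{9}$ ($Y{\left(h \right)} = - \frac{\left(-5 + h\right) + 3}{9} = - \frac{-2 + h}{9} = \frac{2}{9} - \frac{h}{9}$)
$L{\left(O,m \right)} = \frac{2}{9} + \frac{71 O}{9}$ ($L{\left(O,m \right)} = 8 O - \left(- \frac{2}{9} + \frac{O}{9}\right) = \frac{2}{9} + \frac{71 O}{9}$)
$I{\left(q,l \right)} = l + q$
$\left(94241 + T{\left(-73,-82 \right)}\right) + I{\left(-72,L{\left(-3,0 \right)} \right)} = \left(94241 + 546\right) + \left(\left(\frac{2}{9} + \frac{71}{9} \left(-3\right)\right) - 72\right) = 94787 + \left(\left(\frac{2}{9} - \frac{71}{3}\right) - 72\right) = 94787 - \frac{859}{9} = \frac{852224}{9}$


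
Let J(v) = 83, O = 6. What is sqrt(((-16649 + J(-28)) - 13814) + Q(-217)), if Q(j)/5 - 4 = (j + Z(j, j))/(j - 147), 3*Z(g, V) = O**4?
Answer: I*sqrt(1005742465)/182 ≈ 174.25*I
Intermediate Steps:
Z(g, V) = 432 (Z(g, V) = (1/3)*6**4 = (1/3)*1296 = 432)
Q(j) = 20 + 5*(432 + j)/(-147 + j) (Q(j) = 20 + 5*((j + 432)/(j - 147)) = 20 + 5*((432 + j)/(-147 + j)) = 20 + 5*(432 + j)/(-147 + j))
sqrt(((-16649 + J(-28)) - 13814) + Q(-217)) = sqrt(((-16649 + 83) - 13814) + 5*(-156 + 5*(-217))/(-147 - 217)) = sqrt((-16566 - 13814) + 5*(-156 - 1085)/(-364)) = sqrt(-30380 + 5*(-1/364)*(-1241)) = sqrt(-30380 + 6205/364) = sqrt(-11052115/364) = I*sqrt(1005742465)/182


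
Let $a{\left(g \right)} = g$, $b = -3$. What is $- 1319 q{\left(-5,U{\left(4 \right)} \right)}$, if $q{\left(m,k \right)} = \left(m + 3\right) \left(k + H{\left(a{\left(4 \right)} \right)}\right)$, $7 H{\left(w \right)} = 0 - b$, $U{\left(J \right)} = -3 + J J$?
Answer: $\frac{247972}{7} \approx 35425.0$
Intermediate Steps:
$U{\left(J \right)} = -3 + J^{2}$
$H{\left(w \right)} = \frac{3}{7}$ ($H{\left(w \right)} = \frac{0 - -3}{7} = \frac{0 + 3}{7} = \frac{1}{7} \cdot 3 = \frac{3}{7}$)
$q{\left(m,k \right)} = \left(3 + m\right) \left(\frac{3}{7} + k\right)$ ($q{\left(m,k \right)} = \left(m + 3\right) \left(k + \frac{3}{7}\right) = \left(3 + m\right) \left(\frac{3}{7} + k\right)$)
$- 1319 q{\left(-5,U{\left(4 \right)} \right)} = - 1319 \left(\frac{9}{7} + 3 \left(-3 + 4^{2}\right) + \frac{3}{7} \left(-5\right) + \left(-3 + 4^{2}\right) \left(-5\right)\right) = - 1319 \left(\frac{9}{7} + 3 \left(-3 + 16\right) - \frac{15}{7} + \left(-3 + 16\right) \left(-5\right)\right) = - 1319 \left(\frac{9}{7} + 3 \cdot 13 - \frac{15}{7} + 13 \left(-5\right)\right) = - 1319 \left(\frac{9}{7} + 39 - \frac{15}{7} - 65\right) = \left(-1319\right) \left(- \frac{188}{7}\right) = \frac{247972}{7}$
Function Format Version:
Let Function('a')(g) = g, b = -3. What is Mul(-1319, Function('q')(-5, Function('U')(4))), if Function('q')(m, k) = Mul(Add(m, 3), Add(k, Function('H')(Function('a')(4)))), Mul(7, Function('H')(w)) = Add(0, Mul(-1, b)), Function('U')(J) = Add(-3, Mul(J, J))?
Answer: Rational(247972, 7) ≈ 35425.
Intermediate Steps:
Function('U')(J) = Add(-3, Pow(J, 2))
Function('H')(w) = Rational(3, 7) (Function('H')(w) = Mul(Rational(1, 7), Add(0, Mul(-1, -3))) = Mul(Rational(1, 7), Add(0, 3)) = Mul(Rational(1, 7), 3) = Rational(3, 7))
Function('q')(m, k) = Mul(Add(3, m), Add(Rational(3, 7), k)) (Function('q')(m, k) = Mul(Add(m, 3), Add(k, Rational(3, 7))) = Mul(Add(3, m), Add(Rational(3, 7), k)))
Mul(-1319, Function('q')(-5, Function('U')(4))) = Mul(-1319, Add(Rational(9, 7), Mul(3, Add(-3, Pow(4, 2))), Mul(Rational(3, 7), -5), Mul(Add(-3, Pow(4, 2)), -5))) = Mul(-1319, Add(Rational(9, 7), Mul(3, Add(-3, 16)), Rational(-15, 7), Mul(Add(-3, 16), -5))) = Mul(-1319, Add(Rational(9, 7), Mul(3, 13), Rational(-15, 7), Mul(13, -5))) = Mul(-1319, Add(Rational(9, 7), 39, Rational(-15, 7), -65)) = Mul(-1319, Rational(-188, 7)) = Rational(247972, 7)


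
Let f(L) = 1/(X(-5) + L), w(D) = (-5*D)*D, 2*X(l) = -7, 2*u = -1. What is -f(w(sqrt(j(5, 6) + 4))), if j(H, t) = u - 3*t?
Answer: -1/69 ≈ -0.014493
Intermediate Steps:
u = -1/2 (u = (1/2)*(-1) = -1/2 ≈ -0.50000)
X(l) = -7/2 (X(l) = (1/2)*(-7) = -7/2)
j(H, t) = -1/2 - 3*t
w(D) = -5*D**2
f(L) = 1/(-7/2 + L)
-f(w(sqrt(j(5, 6) + 4))) = -2/(-7 + 2*(-(35/2 - 90))) = -2/(-7 + 2*(-5*(sqrt((-1/2 - 18) + 4))**2)) = -2/(-7 + 2*(-5*(sqrt(-37/2 + 4))**2)) = -2/(-7 + 2*(-5*(sqrt(-29/2))**2)) = -2/(-7 + 2*(-5*(I*sqrt(58)/2)**2)) = -2/(-7 + 2*(-5*(-29/2))) = -2/(-7 + 2*(145/2)) = -2/(-7 + 145) = -2/138 = -1*1/69 = -1/69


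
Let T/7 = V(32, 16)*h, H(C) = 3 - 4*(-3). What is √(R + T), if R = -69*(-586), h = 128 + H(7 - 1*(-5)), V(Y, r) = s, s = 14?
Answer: 4*√3403 ≈ 233.34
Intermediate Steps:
H(C) = 15 (H(C) = 3 + 12 = 15)
V(Y, r) = 14
h = 143 (h = 128 + 15 = 143)
T = 14014 (T = 7*(14*143) = 7*2002 = 14014)
R = 40434
√(R + T) = √(40434 + 14014) = √54448 = 4*√3403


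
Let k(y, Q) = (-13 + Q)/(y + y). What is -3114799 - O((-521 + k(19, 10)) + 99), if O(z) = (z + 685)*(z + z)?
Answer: -2088639229/722 ≈ -2.8929e+6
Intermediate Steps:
k(y, Q) = (-13 + Q)/(2*y) (k(y, Q) = (-13 + Q)/((2*y)) = (-13 + Q)*(1/(2*y)) = (-13 + Q)/(2*y))
O(z) = 2*z*(685 + z) (O(z) = (685 + z)*(2*z) = 2*z*(685 + z))
-3114799 - O((-521 + k(19, 10)) + 99) = -3114799 - 2*((-521 + (½)*(-13 + 10)/19) + 99)*(685 + ((-521 + (½)*(-13 + 10)/19) + 99)) = -3114799 - 2*((-521 + (½)*(1/19)*(-3)) + 99)*(685 + ((-521 + (½)*(1/19)*(-3)) + 99)) = -3114799 - 2*((-521 - 3/38) + 99)*(685 + ((-521 - 3/38) + 99)) = -3114799 - 2*(-19801/38 + 99)*(685 + (-19801/38 + 99)) = -3114799 - 2*(-16039)*(685 - 16039/38)/38 = -3114799 - 2*(-16039)*9991/(38*38) = -3114799 - 1*(-160245649/722) = -3114799 + 160245649/722 = -2088639229/722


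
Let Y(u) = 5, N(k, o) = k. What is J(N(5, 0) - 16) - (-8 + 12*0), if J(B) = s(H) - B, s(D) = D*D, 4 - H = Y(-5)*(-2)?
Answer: 215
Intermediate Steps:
H = 14 (H = 4 - 5*(-2) = 4 - 1*(-10) = 4 + 10 = 14)
s(D) = D²
J(B) = 196 - B (J(B) = 14² - B = 196 - B)
J(N(5, 0) - 16) - (-8 + 12*0) = (196 - (5 - 16)) - (-8 + 12*0) = (196 - 1*(-11)) - (-8 + 0) = (196 + 11) - 1*(-8) = 207 + 8 = 215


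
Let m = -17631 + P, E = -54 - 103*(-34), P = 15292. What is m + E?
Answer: 1109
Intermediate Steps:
E = 3448 (E = -54 + 3502 = 3448)
m = -2339 (m = -17631 + 15292 = -2339)
m + E = -2339 + 3448 = 1109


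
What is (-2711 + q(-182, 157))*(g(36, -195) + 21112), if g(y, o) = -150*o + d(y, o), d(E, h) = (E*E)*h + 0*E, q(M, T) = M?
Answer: 585421694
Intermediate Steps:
d(E, h) = h*E² (d(E, h) = E²*h + 0 = h*E² + 0 = h*E²)
g(y, o) = -150*o + o*y²
(-2711 + q(-182, 157))*(g(36, -195) + 21112) = (-2711 - 182)*(-195*(-150 + 36²) + 21112) = -2893*(-195*(-150 + 1296) + 21112) = -2893*(-195*1146 + 21112) = -2893*(-223470 + 21112) = -2893*(-202358) = 585421694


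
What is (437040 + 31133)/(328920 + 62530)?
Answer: 468173/391450 ≈ 1.1960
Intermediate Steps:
(437040 + 31133)/(328920 + 62530) = 468173/391450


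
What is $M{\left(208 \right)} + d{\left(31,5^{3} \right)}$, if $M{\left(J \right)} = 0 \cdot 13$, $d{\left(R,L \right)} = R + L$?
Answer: $156$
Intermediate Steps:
$d{\left(R,L \right)} = L + R$
$M{\left(J \right)} = 0$
$M{\left(208 \right)} + d{\left(31,5^{3} \right)} = 0 + \left(5^{3} + 31\right) = 0 + \left(125 + 31\right) = 0 + 156 = 156$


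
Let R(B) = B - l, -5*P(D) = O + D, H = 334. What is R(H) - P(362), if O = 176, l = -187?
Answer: 3143/5 ≈ 628.60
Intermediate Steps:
P(D) = -176/5 - D/5 (P(D) = -(176 + D)/5 = -176/5 - D/5)
R(B) = 187 + B (R(B) = B - 1*(-187) = B + 187 = 187 + B)
R(H) - P(362) = (187 + 334) - (-176/5 - ⅕*362) = 521 - (-176/5 - 362/5) = 521 - 1*(-538/5) = 521 + 538/5 = 3143/5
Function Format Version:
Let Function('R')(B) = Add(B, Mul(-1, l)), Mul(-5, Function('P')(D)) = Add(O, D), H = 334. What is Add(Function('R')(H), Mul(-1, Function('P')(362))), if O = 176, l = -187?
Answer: Rational(3143, 5) ≈ 628.60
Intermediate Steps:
Function('P')(D) = Add(Rational(-176, 5), Mul(Rational(-1, 5), D)) (Function('P')(D) = Mul(Rational(-1, 5), Add(176, D)) = Add(Rational(-176, 5), Mul(Rational(-1, 5), D)))
Function('R')(B) = Add(187, B) (Function('R')(B) = Add(B, Mul(-1, -187)) = Add(B, 187) = Add(187, B))
Add(Function('R')(H), Mul(-1, Function('P')(362))) = Add(Add(187, 334), Mul(-1, Add(Rational(-176, 5), Mul(Rational(-1, 5), 362)))) = Add(521, Mul(-1, Add(Rational(-176, 5), Rational(-362, 5)))) = Add(521, Mul(-1, Rational(-538, 5))) = Add(521, Rational(538, 5)) = Rational(3143, 5)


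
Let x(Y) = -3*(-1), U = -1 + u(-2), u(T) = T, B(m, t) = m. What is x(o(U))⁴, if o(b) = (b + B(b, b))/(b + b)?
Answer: 81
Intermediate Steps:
U = -3 (U = -1 - 2 = -3)
o(b) = 1 (o(b) = (b + b)/(b + b) = (2*b)/((2*b)) = (2*b)*(1/(2*b)) = 1)
x(Y) = 3
x(o(U))⁴ = 3⁴ = 81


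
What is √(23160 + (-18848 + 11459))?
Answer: √15771 ≈ 125.58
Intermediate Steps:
√(23160 + (-18848 + 11459)) = √(23160 - 7389) = √15771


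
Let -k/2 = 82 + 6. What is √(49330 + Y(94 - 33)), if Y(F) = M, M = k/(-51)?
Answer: √128316306/51 ≈ 222.11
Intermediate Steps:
k = -176 (k = -2*(82 + 6) = -2*88 = -176)
M = 176/51 (M = -176/(-51) = -176*(-1/51) = 176/51 ≈ 3.4510)
Y(F) = 176/51
√(49330 + Y(94 - 33)) = √(49330 + 176/51) = √(2516006/51) = √128316306/51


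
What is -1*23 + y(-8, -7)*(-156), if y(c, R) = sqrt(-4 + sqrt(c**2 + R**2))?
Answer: -23 - 156*sqrt(-4 + sqrt(113)) ≈ -424.69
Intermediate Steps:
y(c, R) = sqrt(-4 + sqrt(R**2 + c**2))
-1*23 + y(-8, -7)*(-156) = -1*23 + sqrt(-4 + sqrt((-7)**2 + (-8)**2))*(-156) = -23 + sqrt(-4 + sqrt(49 + 64))*(-156) = -23 + sqrt(-4 + sqrt(113))*(-156) = -23 - 156*sqrt(-4 + sqrt(113))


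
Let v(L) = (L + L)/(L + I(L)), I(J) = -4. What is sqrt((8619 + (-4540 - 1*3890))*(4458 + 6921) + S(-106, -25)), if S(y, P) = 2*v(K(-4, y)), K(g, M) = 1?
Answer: sqrt(19355667)/3 ≈ 1466.5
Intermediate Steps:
v(L) = 2*L/(-4 + L) (v(L) = (L + L)/(L - 4) = (2*L)/(-4 + L) = 2*L/(-4 + L))
S(y, P) = -4/3 (S(y, P) = 2*(2*1/(-4 + 1)) = 2*(2*1/(-3)) = 2*(2*1*(-1/3)) = 2*(-2/3) = -4/3)
sqrt((8619 + (-4540 - 1*3890))*(4458 + 6921) + S(-106, -25)) = sqrt((8619 + (-4540 - 1*3890))*(4458 + 6921) - 4/3) = sqrt((8619 + (-4540 - 3890))*11379 - 4/3) = sqrt((8619 - 8430)*11379 - 4/3) = sqrt(189*11379 - 4/3) = sqrt(2150631 - 4/3) = sqrt(6451889/3) = sqrt(19355667)/3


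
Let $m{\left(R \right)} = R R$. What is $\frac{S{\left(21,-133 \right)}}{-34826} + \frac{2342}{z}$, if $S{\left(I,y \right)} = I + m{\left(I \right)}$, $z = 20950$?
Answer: $\frac{1633718}{16581925} \approx 0.098524$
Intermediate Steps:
$m{\left(R \right)} = R^{2}$
$S{\left(I,y \right)} = I + I^{2}$
$\frac{S{\left(21,-133 \right)}}{-34826} + \frac{2342}{z} = \frac{21 \left(1 + 21\right)}{-34826} + \frac{2342}{20950} = 21 \cdot 22 \left(- \frac{1}{34826}\right) + 2342 \cdot \frac{1}{20950} = 462 \left(- \frac{1}{34826}\right) + \frac{1171}{10475} = - \frac{21}{1583} + \frac{1171}{10475} = \frac{1633718}{16581925}$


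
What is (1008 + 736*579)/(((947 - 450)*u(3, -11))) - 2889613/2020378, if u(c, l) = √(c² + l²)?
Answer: -2889613/2020378 + 213576*√130/32305 ≈ 73.949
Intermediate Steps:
(1008 + 736*579)/(((947 - 450)*u(3, -11))) - 2889613/2020378 = (1008 + 736*579)/(((947 - 450)*√(3² + (-11)²))) - 2889613/2020378 = (1008 + 426144)/((497*√(9 + 121))) - 2889613*1/2020378 = 427152/((497*√130)) - 2889613/2020378 = 427152*(√130/64610) - 2889613/2020378 = 213576*√130/32305 - 2889613/2020378 = -2889613/2020378 + 213576*√130/32305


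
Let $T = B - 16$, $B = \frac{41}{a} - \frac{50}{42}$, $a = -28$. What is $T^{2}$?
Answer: $\frac{2455489}{7056} \approx 348.0$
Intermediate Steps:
$B = - \frac{223}{84}$ ($B = \frac{41}{-28} - \frac{50}{42} = 41 \left(- \frac{1}{28}\right) - \frac{25}{21} = - \frac{41}{28} - \frac{25}{21} = - \frac{223}{84} \approx -2.6548$)
$T = - \frac{1567}{84}$ ($T = - \frac{223}{84} - 16 = - \frac{1567}{84} \approx -18.655$)
$T^{2} = \left(- \frac{1567}{84}\right)^{2} = \frac{2455489}{7056}$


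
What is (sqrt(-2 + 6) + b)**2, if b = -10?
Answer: 64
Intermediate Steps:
(sqrt(-2 + 6) + b)**2 = (sqrt(-2 + 6) - 10)**2 = (sqrt(4) - 10)**2 = (2 - 10)**2 = (-8)**2 = 64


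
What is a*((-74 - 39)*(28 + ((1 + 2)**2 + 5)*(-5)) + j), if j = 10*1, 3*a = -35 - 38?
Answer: -347188/3 ≈ -1.1573e+5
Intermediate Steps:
a = -73/3 (a = (-35 - 38)/3 = (1/3)*(-73) = -73/3 ≈ -24.333)
j = 10
a*((-74 - 39)*(28 + ((1 + 2)**2 + 5)*(-5)) + j) = -73*((-74 - 39)*(28 + ((1 + 2)**2 + 5)*(-5)) + 10)/3 = -73*(-113*(28 + (3**2 + 5)*(-5)) + 10)/3 = -73*(-113*(28 + (9 + 5)*(-5)) + 10)/3 = -73*(-113*(28 + 14*(-5)) + 10)/3 = -73*(-113*(28 - 70) + 10)/3 = -73*(-113*(-42) + 10)/3 = -73*(4746 + 10)/3 = -73/3*4756 = -347188/3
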